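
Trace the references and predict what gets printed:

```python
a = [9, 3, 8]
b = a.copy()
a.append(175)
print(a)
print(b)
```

Key concept: list.copy() creates independent copy.
Step by step:
`a = [9, 3, 8]` → a = [9, 3, 8]
`b = a.copy()` → b = [9, 3, 8]
`a.append(175)` → a = [9, 3, 8, 175]
`print(a)` → prints [9, 3, 8, 175]
`print(b)` → prints [9, 3, 8]

Answer:
[9, 3, 8, 175]
[9, 3, 8]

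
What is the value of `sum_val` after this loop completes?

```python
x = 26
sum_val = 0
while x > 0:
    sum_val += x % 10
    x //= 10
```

Sum digits of 26
`sum_val` takes the values: 0 → 6 → 8

Answer: 8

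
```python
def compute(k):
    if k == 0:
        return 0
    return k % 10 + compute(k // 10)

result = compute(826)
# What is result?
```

Sum of digits of 826: 6 + 2 + 8 = 16

Answer: 16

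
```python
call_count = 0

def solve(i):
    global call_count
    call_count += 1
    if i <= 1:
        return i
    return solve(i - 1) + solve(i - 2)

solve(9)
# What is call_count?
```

Calls(i) = 1 + Calls(i-1) + Calls(i-2); Calls(0)=Calls(1)=1. For i=9 this gives 109.

Answer: 109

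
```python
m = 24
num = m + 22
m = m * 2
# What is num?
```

Trace:
`m = 24` → m = 24
`num = m + 22` → num = 46
`m = m * 2` → m = 48
So num = 46

Answer: 46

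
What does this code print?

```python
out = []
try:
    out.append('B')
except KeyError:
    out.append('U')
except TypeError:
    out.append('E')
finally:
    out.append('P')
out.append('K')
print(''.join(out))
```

Execution trace: 'B' (try body, no exception) → 'P' (finally) → 'K' (after the try/except). Output: BPK

Answer: BPK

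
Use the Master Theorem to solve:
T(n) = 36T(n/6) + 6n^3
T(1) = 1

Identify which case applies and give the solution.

a=36, b=6, f(n)=6n^3. log_6(36) = 2. Since c=3 > 2 and the regularity condition holds (36(n/6)^3 = (36/6^3)n^3 with 36/6^3 < 1), Case 3 applies: T(n) = Θ(f(n)) = O(n^3).

Answer: O(n^3) - Case 3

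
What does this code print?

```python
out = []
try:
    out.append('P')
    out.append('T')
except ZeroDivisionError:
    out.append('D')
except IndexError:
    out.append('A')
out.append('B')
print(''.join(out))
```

Execution trace: 'P' (try body) → 'T' (try body, no exception) → 'B' (after the try/except). Output: PTB

Answer: PTB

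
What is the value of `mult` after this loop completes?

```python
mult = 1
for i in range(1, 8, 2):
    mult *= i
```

Product of 1, 3, 5, ... up to 7
`mult` takes the values: 1 → 3 → 15 → 105

Answer: 105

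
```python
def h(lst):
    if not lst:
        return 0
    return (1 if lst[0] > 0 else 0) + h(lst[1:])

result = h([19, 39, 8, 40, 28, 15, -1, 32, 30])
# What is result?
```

Count of positive elements in [19, 39, 8, 40, 28, 15, -1, 32, 30] = 8

Answer: 8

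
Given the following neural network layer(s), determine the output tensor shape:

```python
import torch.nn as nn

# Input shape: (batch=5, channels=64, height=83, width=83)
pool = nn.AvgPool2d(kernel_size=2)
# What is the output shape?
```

Input: (5, 64, 83, 83) -> Output: (5, 64, 41, 41)

Answer: (5, 64, 41, 41)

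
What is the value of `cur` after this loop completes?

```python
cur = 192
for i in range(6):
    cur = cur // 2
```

Halve 6 times: 192 // 2^6 = 3
`cur` takes the values: 192 → 96 → 48 → 24 → 12 → 6 → 3

Answer: 3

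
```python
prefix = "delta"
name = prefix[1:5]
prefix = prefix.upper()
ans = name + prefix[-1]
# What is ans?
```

Trace:
`prefix = "delta"` → prefix = 'delta'
`name = prefix[1:5]` → name = 'elta'
`prefix = prefix.upper()` → prefix = 'DELTA'
`ans = name + prefix[-1]` → ans = 'eltaA'
So ans = 'eltaA'

Answer: 'eltaA'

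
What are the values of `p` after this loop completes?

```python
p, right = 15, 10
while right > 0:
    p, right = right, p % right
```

GCD of 15 and 10
`p` takes the values: 15 → 10 → 5

Answer: 5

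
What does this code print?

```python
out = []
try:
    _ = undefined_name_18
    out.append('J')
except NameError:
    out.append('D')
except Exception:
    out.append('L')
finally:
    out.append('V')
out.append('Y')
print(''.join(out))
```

Execution trace: 'D' (except NameError) → 'V' (finally) → 'Y' (after the try/except). Output: DVY

Answer: DVY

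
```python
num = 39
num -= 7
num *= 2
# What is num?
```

Trace:
`num = 39` → num = 39
`num -= 7` → num = 32
`num *= 2` → num = 64
So num = 64

Answer: 64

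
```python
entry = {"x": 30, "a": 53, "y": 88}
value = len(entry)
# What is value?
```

Trace:
`entry = {"x": 30, "a": 53, "y": 88}` → entry = {'x': 30, 'a': 53, 'y': 88}
`value = len(entry)` → value = 3
So value = 3

Answer: 3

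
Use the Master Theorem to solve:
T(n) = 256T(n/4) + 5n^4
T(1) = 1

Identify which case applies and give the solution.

a=256, b=4, f(n)=5n^4. log_4(256) = 4. Since c=4 = 4, Case 2 applies: T(n) = Θ(n^log_b(a) · log n) = O(n^4 log n).

Answer: O(n^4 log n) - Case 2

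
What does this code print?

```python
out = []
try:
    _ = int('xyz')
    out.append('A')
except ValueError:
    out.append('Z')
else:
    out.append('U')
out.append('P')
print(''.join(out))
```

Execution trace: 'Z' (except ValueError) → 'P' (after the try/except). Output: ZP

Answer: ZP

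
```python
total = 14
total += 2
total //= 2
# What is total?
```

Trace:
`total = 14` → total = 14
`total += 2` → total = 16
`total //= 2` → total = 8
So total = 8

Answer: 8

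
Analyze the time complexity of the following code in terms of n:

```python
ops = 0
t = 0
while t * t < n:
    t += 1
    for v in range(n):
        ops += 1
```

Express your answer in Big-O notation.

Each loop level contributes: √n × n. Multiplying the contributions gives O(n√n).

Answer: O(n√n)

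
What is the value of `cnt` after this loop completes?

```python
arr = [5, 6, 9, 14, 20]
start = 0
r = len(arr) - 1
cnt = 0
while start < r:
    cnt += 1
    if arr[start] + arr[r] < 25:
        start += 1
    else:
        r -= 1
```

Steps to find pair summing to 25
`cnt` takes the values: 0 → 1 → 2 → 3 → 4

Answer: 4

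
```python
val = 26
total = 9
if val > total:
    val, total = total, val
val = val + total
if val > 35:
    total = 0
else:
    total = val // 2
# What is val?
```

Trace:
`val = 26` → val = 26
`total = 9` → total = 9
`if val > total: ...` → val > total is True → val = 9; total = 26
`val = val + total` → val = 35
`if val > 35: ...` → val > 35 is False, take else branch → total = 17
So val = 35

Answer: 35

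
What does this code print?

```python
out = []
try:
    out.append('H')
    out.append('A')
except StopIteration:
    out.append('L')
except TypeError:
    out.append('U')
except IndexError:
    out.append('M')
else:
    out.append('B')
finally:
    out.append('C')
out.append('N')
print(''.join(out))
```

Execution trace: 'H' (try body) → 'A' (try body, no exception) → 'B' (else) → 'C' (finally) → 'N' (after the try/except). Output: HABCN

Answer: HABCN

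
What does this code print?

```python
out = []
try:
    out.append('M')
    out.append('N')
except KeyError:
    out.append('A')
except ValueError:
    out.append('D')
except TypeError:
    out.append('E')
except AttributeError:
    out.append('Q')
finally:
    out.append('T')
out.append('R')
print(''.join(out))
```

Execution trace: 'M' (try body) → 'N' (try body, no exception) → 'T' (finally) → 'R' (after the try/except). Output: MNTR

Answer: MNTR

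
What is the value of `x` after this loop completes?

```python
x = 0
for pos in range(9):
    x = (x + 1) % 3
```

Increment mod 3, 9 times = 0
`x` takes the values: 0 → 1 → 2 → 0 → 1 → 2 → 0 → 1 → 2 → 0

Answer: 0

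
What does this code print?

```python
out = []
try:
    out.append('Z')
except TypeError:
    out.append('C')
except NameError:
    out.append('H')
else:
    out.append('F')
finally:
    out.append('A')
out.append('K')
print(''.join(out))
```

Execution trace: 'Z' (try body, no exception) → 'F' (else) → 'A' (finally) → 'K' (after the try/except). Output: ZFAK

Answer: ZFAK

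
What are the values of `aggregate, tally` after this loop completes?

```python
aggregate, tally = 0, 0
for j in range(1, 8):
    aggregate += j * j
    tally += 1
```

Sum of squares and count
`aggregate, tally` takes the values: (0, 0) → (1, 0) → (1, 1) → (5, 1) → (5, 2) → (14, 2) → (14, 3) → (30, 3) → (30, 4) → (55, 4) → (55, 5) → (91, 5) → (91, 6) → (140, 6) → (140, 7)

Answer: 140, 7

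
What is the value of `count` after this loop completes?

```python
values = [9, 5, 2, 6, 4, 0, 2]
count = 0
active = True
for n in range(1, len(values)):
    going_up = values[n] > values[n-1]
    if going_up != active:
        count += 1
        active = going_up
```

Count direction changes in [9, 5, 2, 6, 4, 0, 2]
`count` takes the values: 0 → 1 → 2 → 3 → 4

Answer: 4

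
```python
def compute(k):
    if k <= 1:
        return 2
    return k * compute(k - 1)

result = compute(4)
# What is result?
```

compute(4) = 4 * 3 * 2 * 2 = 48

Answer: 48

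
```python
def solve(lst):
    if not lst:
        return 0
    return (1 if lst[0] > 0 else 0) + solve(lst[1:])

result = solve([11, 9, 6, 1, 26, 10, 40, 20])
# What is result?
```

Count of positive elements in [11, 9, 6, 1, 26, 10, 40, 20] = 8

Answer: 8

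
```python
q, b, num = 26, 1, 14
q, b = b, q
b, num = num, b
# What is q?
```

Trace:
`q, b, num = 26, 1, 14` → q = 26; b = 1; num = 14
`q, b = b, q` → q = 1; b = 26
`b, num = num, b` → b = 14; num = 26
So q = 1

Answer: 1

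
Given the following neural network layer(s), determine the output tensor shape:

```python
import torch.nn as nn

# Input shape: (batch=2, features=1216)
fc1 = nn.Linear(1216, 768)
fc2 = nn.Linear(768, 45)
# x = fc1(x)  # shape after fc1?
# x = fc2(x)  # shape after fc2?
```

Input: (2, 1216) -> after fc1: (2, 768) -> Output: (2, 45)

Answer: (2, 45)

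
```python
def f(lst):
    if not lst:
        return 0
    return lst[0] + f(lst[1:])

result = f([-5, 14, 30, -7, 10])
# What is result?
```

(-5) + 14 + 30 + (-7) + 10 + 0 = 42

Answer: 42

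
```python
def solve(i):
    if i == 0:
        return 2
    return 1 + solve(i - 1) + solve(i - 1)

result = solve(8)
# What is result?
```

solve(i) = 1 + 2·solve(i-1), solve(0)=2. Closed form: (2+1)·2^8 - 1 = 767.

Answer: 767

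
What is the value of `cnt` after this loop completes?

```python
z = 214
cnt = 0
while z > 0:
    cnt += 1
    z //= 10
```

Count digits by repeated division by 10
`cnt` takes the values: 0 → 1 → 2 → 3

Answer: 3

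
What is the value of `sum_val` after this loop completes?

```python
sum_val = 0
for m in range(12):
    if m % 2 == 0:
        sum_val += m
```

Sum of even numbers 0 to 11
`sum_val` takes the values: 0 → 2 → 6 → 12 → 20 → 30

Answer: 30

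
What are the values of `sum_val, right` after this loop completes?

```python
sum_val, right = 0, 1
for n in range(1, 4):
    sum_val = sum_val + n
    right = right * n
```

Sum and factorial of 1 to 3
`sum_val, right` takes the values: (0, 1) → (1, 1) → (3, 1) → (3, 2) → (6, 2) → (6, 6)

Answer: 6, 6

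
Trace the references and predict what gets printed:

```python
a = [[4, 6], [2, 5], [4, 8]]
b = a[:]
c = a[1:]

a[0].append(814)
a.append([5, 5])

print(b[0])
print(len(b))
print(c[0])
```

Key concept: slice with nested mutation.
Step by step:
`a = [[4, 6], [2, 5], [4, 8]]` → a = [[4, 6], [2, 5], [4, 8]]
`b = a[:]` → b = [[4, 6], [2, 5], [4, 8]]
`c = a[1:]` → c = [[2, 5], [4, 8]]
`a[0].append(814)` → a = [[4, 6, 814], [2, 5], [4, 8]]; b = [[4, 6, 814], [2, 5], [4, 8]]
`a.append([5, 5])` → a = [[4, 6, 814], [2, 5], [4, 8], [5, 5]]
`print(b[0])` → prints [4, 6, 814]
`print(len(b))` → prints 3
`print(c[0])` → prints [2, 5]

Answer:
[4, 6, 814]
3
[2, 5]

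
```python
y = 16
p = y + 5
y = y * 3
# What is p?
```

Trace:
`y = 16` → y = 16
`p = y + 5` → p = 21
`y = y * 3` → y = 48
So p = 21

Answer: 21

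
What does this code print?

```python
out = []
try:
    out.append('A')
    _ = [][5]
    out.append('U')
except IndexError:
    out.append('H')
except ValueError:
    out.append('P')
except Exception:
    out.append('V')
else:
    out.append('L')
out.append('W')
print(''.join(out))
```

Execution trace: 'A' (try body) → 'H' (except IndexError) → 'W' (after the try/except). Output: AHW

Answer: AHW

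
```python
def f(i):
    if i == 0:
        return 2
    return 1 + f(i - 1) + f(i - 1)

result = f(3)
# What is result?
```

f(i) = 1 + 2·f(i-1), f(0)=2. Closed form: (2+1)·2^3 - 1 = 23.

Answer: 23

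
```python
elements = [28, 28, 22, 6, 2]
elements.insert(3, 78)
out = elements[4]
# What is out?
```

Trace:
`elements = [28, 28, 22, 6, 2]` → elements = [28, 28, 22, 6, 2]
`elements.insert(3, 78)` → elements = [28, 28, 22, 78, 6, 2]
`out = elements[4]` → out = 6
So out = 6

Answer: 6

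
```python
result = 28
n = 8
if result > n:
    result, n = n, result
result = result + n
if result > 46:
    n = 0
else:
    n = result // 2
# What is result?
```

Trace:
`result = 28` → result = 28
`n = 8` → n = 8
`if result > n: ...` → result > n is True → result = 8; n = 28
`result = result + n` → result = 36
`if result > 46: ...` → result > 46 is False, take else branch → n = 18
So result = 36

Answer: 36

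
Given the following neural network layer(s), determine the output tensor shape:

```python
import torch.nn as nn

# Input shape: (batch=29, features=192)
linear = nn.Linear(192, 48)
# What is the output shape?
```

Input: (29, 192) -> Output: (29, 48)

Answer: (29, 48)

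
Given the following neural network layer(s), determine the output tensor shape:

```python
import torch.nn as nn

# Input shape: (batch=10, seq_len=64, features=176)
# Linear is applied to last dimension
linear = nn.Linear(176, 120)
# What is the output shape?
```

Input: (10, 64, 176) -> Output: (10, 64, 120)

Answer: (10, 64, 120)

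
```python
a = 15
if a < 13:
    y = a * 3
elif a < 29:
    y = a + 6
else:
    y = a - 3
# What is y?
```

Trace:
`a = 15` → a = 15
`if a < 13: ...` → a < 13 is False, a < 29 is True → y = 21
So y = 21

Answer: 21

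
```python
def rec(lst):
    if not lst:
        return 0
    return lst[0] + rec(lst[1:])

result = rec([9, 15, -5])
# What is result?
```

9 + 15 + (-5) + 0 = 19

Answer: 19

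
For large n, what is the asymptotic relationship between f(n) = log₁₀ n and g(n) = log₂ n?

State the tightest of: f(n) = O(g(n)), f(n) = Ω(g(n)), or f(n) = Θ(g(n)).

log₁₀ n vs log₂ n: f(n) = Θ(g(n)) — they are asymptotically equivalent (log bases differ by a constant factor).

Answer: f(n) = Θ(g(n)) — they are asymptotically equivalent (log bases differ by a constant factor).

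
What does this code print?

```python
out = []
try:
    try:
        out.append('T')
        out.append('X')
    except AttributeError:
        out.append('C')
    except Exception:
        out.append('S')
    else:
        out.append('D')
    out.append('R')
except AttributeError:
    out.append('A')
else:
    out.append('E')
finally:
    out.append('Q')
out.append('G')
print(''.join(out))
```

Execution trace: 'T' (inner try body) → 'X' (inner try body, no exception) → 'D' (inner else) → 'R' (try body, no exception) → 'E' (else) → 'Q' (finally) → 'G' (after the try/except). Output: TXDREQG

Answer: TXDREQG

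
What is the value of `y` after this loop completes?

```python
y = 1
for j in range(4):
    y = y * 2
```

Multiply by 2, 4 times: 1 * 2^4 = 16
`y` takes the values: 1 → 2 → 4 → 8 → 16

Answer: 16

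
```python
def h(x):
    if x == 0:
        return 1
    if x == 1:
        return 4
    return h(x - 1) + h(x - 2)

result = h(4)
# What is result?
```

Build up from base cases: h(0)=1, h(1)=4, h(2)=5, h(3)=9, h(4)=14

Answer: 14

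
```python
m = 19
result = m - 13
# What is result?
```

Trace:
`m = 19` → m = 19
`result = m - 13` → result = 6
So result = 6

Answer: 6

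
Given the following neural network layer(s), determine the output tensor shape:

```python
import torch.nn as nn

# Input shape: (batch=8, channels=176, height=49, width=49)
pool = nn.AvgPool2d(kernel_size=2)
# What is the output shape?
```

Input: (8, 176, 49, 49) -> Output: (8, 176, 24, 24)

Answer: (8, 176, 24, 24)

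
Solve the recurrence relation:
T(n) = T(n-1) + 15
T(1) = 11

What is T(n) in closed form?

Unrolling: T(n) = T(1) + 15·(n-1) = 11 + 15(n-1) = 15n - 4.

Answer: T(n) = 15n - 4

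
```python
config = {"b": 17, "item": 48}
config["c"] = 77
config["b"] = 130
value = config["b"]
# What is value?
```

Trace:
`config = {"b": 17, "item": 48}` → config = {'b': 17, 'item': 48}
`config["c"] = 77` → config = {'b': 17, 'item': 48, 'c': 77}
`config["b"] = 130` → config = {'b': 130, 'item': 48, 'c': 77}
`value = config["b"]` → value = 130
So value = 130

Answer: 130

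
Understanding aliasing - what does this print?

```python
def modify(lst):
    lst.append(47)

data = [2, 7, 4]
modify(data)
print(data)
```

Key concept: function modifies passed list.
Step by step:
`data = [2, 7, 4]` → data = [2, 7, 4]
`modify(data)` → data = [2, 7, 4, 47]
`print(data)` → prints [2, 7, 4, 47]

Answer: [2, 7, 4, 47]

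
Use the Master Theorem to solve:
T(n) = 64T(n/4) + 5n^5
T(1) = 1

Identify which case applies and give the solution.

a=64, b=4, f(n)=5n^5. log_4(64) = 3. Since c=5 > 3 and the regularity condition holds (64(n/4)^5 = (64/4^5)n^5 with 64/4^5 < 1), Case 3 applies: T(n) = Θ(f(n)) = O(n^5).

Answer: O(n^5) - Case 3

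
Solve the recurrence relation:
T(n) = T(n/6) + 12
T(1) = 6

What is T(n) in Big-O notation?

Each step divides n by 6 and adds 12. After log_6(n) steps we reach T(1)=6. So T(n) = 12·log_6(n) + 6 = O(log n).

Answer: O(log n)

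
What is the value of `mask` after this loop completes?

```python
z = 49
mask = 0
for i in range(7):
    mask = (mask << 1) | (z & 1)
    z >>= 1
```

Reverse lowest 7 bits of 49
`mask` takes the values: 0 → 1 → 2 → 4 → 8 → 17 → 35 → 70

Answer: 70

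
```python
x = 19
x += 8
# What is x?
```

Trace:
`x = 19` → x = 19
`x += 8` → x = 27
So x = 27

Answer: 27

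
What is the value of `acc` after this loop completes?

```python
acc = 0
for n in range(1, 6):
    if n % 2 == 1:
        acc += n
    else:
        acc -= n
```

Add odd, subtract even
`acc` takes the values: 0 → 1 → -1 → 2 → -2 → 3

Answer: 3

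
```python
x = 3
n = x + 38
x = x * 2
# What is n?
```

Trace:
`x = 3` → x = 3
`n = x + 38` → n = 41
`x = x * 2` → x = 6
So n = 41

Answer: 41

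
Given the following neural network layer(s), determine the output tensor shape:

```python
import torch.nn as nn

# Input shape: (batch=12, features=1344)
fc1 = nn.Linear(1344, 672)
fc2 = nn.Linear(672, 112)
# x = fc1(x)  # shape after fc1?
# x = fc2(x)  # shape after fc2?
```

Input: (12, 1344) -> after fc1: (12, 672) -> Output: (12, 112)

Answer: (12, 112)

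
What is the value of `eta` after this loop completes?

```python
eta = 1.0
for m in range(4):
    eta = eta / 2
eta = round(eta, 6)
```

Halving LR 4 times: 1 / 2^4
`eta` takes the values: 1.0 → 0.5 → 0.25 → 0.125 → 0.0625

Answer: 0.0625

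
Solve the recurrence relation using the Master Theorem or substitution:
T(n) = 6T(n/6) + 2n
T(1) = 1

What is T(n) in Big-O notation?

By Master Theorem: a=6, b=6, f(n)=2n. Since log_6(6) = 1 and f(n) = Θ(n^1), Case 2 applies. T(n) = O(n log n).

Answer: O(n log n)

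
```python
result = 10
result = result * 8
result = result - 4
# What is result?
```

Trace:
`result = 10` → result = 10
`result = result * 8` → result = 80
`result = result - 4` → result = 76
So result = 76

Answer: 76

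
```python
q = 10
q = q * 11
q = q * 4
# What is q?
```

Trace:
`q = 10` → q = 10
`q = q * 11` → q = 110
`q = q * 4` → q = 440
So q = 440

Answer: 440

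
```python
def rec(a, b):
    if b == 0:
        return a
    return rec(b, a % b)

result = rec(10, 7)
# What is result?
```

rec(10, 7) -> rec(7, 3) -> rec(3, 1) -> rec(1, 0) -> 1

Answer: 1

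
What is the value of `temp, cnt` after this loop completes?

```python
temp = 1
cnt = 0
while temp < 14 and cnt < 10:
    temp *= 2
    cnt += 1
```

Double until >= 14 or 10 iterations
`temp, cnt` takes the values: (1, 0) → (2, 0) → (2, 1) → (4, 1) → (4, 2) → (8, 2) → (8, 3) → (16, 3) → (16, 4)

Answer: 16, 4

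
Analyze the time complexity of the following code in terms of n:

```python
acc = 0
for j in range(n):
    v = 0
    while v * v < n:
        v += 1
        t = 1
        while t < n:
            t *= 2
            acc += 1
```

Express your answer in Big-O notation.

Each loop level contributes: n × √n × log n. Multiplying the contributions gives O(n√n log n).

Answer: O(n√n log n)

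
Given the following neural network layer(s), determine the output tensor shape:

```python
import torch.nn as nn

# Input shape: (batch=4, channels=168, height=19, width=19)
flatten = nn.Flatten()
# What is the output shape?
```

Input: (4, 168, 19, 19) -> Output: (4, 60648)

Answer: (4, 60648)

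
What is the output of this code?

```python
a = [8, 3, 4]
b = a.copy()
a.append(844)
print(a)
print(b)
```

Key concept: list.copy() creates independent copy.
Step by step:
`a = [8, 3, 4]` → a = [8, 3, 4]
`b = a.copy()` → b = [8, 3, 4]
`a.append(844)` → a = [8, 3, 4, 844]
`print(a)` → prints [8, 3, 4, 844]
`print(b)` → prints [8, 3, 4]

Answer:
[8, 3, 4, 844]
[8, 3, 4]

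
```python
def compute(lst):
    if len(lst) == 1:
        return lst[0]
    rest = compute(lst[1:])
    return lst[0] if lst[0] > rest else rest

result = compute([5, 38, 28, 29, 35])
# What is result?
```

Recursive max over [5, 38, 28, 29, 35] = 38

Answer: 38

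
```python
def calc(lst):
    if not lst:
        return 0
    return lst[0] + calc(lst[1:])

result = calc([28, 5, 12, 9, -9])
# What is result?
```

28 + 5 + 12 + 9 + (-9) + 0 = 45

Answer: 45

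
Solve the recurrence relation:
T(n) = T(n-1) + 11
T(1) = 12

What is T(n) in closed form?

Unrolling: T(n) = T(1) + 11·(n-1) = 12 + 11(n-1) = 11n + 1.

Answer: T(n) = 11n + 1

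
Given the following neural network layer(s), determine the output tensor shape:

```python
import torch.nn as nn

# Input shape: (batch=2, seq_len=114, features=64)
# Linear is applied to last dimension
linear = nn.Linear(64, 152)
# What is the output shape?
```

Input: (2, 114, 64) -> Output: (2, 114, 152)

Answer: (2, 114, 152)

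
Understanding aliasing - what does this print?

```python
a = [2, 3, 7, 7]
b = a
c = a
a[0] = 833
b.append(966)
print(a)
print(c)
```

Key concept: multiple aliases.
Step by step:
`a = [2, 3, 7, 7]` → a = [2, 3, 7, 7]
`b = a` → b = [2, 3, 7, 7] (same object as a)
`c = a` → c = [2, 3, 7, 7] (same object as a, b)
`a[0] = 833` → a = [833, 3, 7, 7] (same object as b, c); b = [833, 3, 7, 7] (same object as a, c); c = [833, 3, 7, 7] (same object as a, b)
`b.append(966)` → a = [833, 3, 7, 7, 966] (same object as b, c); b = [833, 3, 7, 7, 966] (same object as a, c); c = [833, 3, 7, 7, 966] (same object as a, b)
`print(a)` → prints [833, 3, 7, 7, 966]
`print(c)` → prints [833, 3, 7, 7, 966]

Answer:
[833, 3, 7, 7, 966]
[833, 3, 7, 7, 966]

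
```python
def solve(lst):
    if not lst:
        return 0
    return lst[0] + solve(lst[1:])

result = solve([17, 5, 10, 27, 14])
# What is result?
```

17 + 5 + 10 + 27 + 14 + 0 = 73

Answer: 73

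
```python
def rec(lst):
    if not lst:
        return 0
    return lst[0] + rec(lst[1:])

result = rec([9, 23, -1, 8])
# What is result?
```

9 + 23 + (-1) + 8 + 0 = 39

Answer: 39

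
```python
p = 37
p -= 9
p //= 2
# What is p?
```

Trace:
`p = 37` → p = 37
`p -= 9` → p = 28
`p //= 2` → p = 14
So p = 14

Answer: 14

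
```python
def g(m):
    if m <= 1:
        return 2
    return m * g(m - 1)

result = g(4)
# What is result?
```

g(4) = 4 * 3 * 2 * 2 = 48

Answer: 48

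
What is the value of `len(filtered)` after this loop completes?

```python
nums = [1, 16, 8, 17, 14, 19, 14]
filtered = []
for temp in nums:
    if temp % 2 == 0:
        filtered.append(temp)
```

Count even numbers in [1, 16, 8, 17, 14, 19, 14]
`filtered` takes the values: [] → [16] → [16, 8] → [16, 8, 14] → [16, 8, 14, 14]
So `len(filtered)` = 4

Answer: 4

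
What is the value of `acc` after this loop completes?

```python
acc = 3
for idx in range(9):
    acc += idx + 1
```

Start at 3, add 1 to 9 = 48
`acc` takes the values: 3 → 4 → 6 → 9 → 13 → 18 → 24 → 31 → 39 → 48

Answer: 48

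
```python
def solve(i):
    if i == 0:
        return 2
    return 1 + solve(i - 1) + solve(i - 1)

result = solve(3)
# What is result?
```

solve(i) = 1 + 2·solve(i-1), solve(0)=2. Closed form: (2+1)·2^3 - 1 = 23.

Answer: 23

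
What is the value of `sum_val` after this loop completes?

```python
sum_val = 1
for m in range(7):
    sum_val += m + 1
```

Start at 1, add 1 to 7 = 29
`sum_val` takes the values: 1 → 2 → 4 → 7 → 11 → 16 → 22 → 29

Answer: 29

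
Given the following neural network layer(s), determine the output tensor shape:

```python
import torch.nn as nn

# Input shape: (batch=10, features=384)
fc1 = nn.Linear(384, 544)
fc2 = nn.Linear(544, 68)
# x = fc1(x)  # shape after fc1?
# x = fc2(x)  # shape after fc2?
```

Input: (10, 384) -> after fc1: (10, 544) -> Output: (10, 68)

Answer: (10, 68)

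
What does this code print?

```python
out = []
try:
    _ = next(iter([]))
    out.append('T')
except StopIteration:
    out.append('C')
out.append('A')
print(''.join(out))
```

Execution trace: 'C' (except StopIteration) → 'A' (after the try/except). Output: CA

Answer: CA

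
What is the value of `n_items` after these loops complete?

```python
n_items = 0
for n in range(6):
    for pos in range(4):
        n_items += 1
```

6 * 4 = 24
`n_items` takes the values: 0 → 1 → 2 → 3 → 4 → 5 → 6 → 7 → 8 → 9 → 10 → 11 → 12 → 13 → 14 → 15 → 16 → 17 → 18 → 19 → 20 → 21 → 22 → 23 → 24

Answer: 24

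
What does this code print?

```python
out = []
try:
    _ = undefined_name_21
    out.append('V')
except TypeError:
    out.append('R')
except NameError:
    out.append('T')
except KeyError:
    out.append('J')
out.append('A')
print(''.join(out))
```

Execution trace: 'T' (except NameError) → 'A' (after the try/except). Output: TA

Answer: TA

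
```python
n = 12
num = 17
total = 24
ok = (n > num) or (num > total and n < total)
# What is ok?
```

Trace:
`n = 12` → n = 12
`num = 17` → num = 17
`total = 24` → total = 24
`ok = (n > num) or (num > total and n < total)` → ok = False
So ok = False

Answer: False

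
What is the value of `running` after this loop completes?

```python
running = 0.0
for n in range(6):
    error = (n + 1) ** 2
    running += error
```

Sum of squared losses 1² + 2² + ... + 6²
`running` takes the values: 0.0 → 1.0 → 5.0 → 14.0 → 30.0 → 55.0 → 91.0

Answer: 91.0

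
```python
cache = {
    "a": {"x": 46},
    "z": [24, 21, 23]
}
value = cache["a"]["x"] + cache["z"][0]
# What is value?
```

Trace:
`cache = { ...` → cache = {'a': {'x': 46}, 'z': [24, 21, 23]}
`value = cache["a"]["x"] + cache["z"][0]` → value = 70
So value = 70

Answer: 70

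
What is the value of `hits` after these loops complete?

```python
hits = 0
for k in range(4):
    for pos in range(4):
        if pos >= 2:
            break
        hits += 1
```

Inner breaks at 2, outer runs 4 times
`hits` takes the values: 0 → 1 → 2 → 3 → 4 → 5 → 6 → 7 → 8

Answer: 8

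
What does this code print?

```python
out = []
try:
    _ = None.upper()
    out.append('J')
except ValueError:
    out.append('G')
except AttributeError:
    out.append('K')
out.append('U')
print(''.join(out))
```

Execution trace: 'K' (except AttributeError) → 'U' (after the try/except). Output: KU

Answer: KU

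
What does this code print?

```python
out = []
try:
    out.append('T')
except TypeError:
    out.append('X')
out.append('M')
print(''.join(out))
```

Execution trace: 'T' (try body, no exception) → 'M' (after the try/except). Output: TM

Answer: TM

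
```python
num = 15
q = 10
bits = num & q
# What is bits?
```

Trace:
`num = 15` → num = 15
`q = 10` → q = 10
`bits = num & q` → bits = 10
So bits = 10

Answer: 10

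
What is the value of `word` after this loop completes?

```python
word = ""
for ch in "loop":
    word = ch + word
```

Reverse 'loop'
`word` takes the values: "" → "l" → "ol" → "ool" → "pool"

Answer: "pool"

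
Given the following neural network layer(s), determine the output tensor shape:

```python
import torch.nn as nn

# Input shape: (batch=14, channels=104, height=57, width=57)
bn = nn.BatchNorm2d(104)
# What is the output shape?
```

Input: (14, 104, 57, 57) -> Output: (14, 104, 57, 57)

Answer: (14, 104, 57, 57)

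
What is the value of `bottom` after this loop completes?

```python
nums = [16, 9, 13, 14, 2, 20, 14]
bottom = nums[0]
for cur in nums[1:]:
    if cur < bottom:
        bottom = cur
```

Minimum of [16, 9, 13, 14, 2, 20, 14]
`bottom` takes the values: 16 → 9 → 2

Answer: 2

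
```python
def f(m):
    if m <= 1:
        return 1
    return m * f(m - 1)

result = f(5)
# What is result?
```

f(5) = 5 * 4 * 3 * 2 * 1 = 120

Answer: 120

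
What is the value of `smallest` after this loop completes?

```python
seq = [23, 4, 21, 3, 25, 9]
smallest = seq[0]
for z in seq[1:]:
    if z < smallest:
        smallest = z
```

Minimum of [23, 4, 21, 3, 25, 9]
`smallest` takes the values: 23 → 4 → 3

Answer: 3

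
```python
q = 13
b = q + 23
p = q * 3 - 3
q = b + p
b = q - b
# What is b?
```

Trace:
`q = 13` → q = 13
`b = q + 23` → b = 36
`p = q * 3 - 3` → p = 36
`q = b + p` → q = 72
`b = q - b` → b = 36
So b = 36

Answer: 36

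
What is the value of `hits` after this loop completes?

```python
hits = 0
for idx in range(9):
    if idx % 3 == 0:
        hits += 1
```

Count numbers divisible by 3 in range(9)
`hits` takes the values: 0 → 1 → 2 → 3

Answer: 3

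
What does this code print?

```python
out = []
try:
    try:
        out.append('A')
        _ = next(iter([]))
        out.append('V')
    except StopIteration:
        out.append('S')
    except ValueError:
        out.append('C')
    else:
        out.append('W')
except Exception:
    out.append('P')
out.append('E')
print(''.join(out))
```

Execution trace: 'A' (inner try body) → 'S' (inner except StopIteration) → 'E' (after the try/except). Output: ASE

Answer: ASE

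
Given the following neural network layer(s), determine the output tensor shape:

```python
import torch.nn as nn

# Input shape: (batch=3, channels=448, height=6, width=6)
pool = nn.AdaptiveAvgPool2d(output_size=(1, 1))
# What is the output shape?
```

Input: (3, 448, 6, 6) -> Output: (3, 448, 1, 1)

Answer: (3, 448, 1, 1)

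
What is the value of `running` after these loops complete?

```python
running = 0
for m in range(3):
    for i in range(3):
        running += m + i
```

Sum of all m+i for m,i in 3x3
`running` takes the values: 0 → 1 → 3 → 4 → 6 → 9 → 11 → 14 → 18

Answer: 18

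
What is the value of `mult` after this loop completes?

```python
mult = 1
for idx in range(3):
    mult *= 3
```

3^3 = 27
`mult` takes the values: 1 → 3 → 9 → 27

Answer: 27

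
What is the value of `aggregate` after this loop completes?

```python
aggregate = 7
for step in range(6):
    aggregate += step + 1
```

Start at 7, add 1 to 6 = 28
`aggregate` takes the values: 7 → 8 → 10 → 13 → 17 → 22 → 28

Answer: 28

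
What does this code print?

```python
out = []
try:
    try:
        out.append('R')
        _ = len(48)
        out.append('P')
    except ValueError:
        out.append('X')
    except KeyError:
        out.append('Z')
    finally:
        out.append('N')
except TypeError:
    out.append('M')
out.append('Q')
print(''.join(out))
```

Execution trace: 'R' (try body) → 'N' (finally) → 'M' (outer except TypeError) → 'Q' (after the try/except). Output: RNMQ

Answer: RNMQ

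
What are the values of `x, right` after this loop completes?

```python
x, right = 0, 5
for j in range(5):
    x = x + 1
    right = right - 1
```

x goes 0→5, right goes 5→0
`x, right` takes the values: (0, 5) → (1, 5) → (1, 4) → (2, 4) → (2, 3) → (3, 3) → (3, 2) → (4, 2) → (4, 1) → (5, 1) → (5, 0)

Answer: 5, 0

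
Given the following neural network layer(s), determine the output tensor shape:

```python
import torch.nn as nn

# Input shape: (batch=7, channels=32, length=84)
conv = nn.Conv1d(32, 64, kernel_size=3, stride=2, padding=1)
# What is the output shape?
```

Input: (7, 32, 84) -> Output: (7, 64, 42)

Answer: (7, 64, 42)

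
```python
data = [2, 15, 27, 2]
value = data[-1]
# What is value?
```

Trace:
`data = [2, 15, 27, 2]` → data = [2, 15, 27, 2]
`value = data[-1]` → value = 2
So value = 2

Answer: 2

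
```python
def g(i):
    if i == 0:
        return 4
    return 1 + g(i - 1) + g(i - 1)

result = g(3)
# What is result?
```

g(i) = 1 + 2·g(i-1), g(0)=4. Closed form: (4+1)·2^3 - 1 = 39.

Answer: 39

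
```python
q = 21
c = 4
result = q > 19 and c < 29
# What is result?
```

Trace:
`q = 21` → q = 21
`c = 4` → c = 4
`result = q > 19 and c < 29` → result = True
So result = True

Answer: True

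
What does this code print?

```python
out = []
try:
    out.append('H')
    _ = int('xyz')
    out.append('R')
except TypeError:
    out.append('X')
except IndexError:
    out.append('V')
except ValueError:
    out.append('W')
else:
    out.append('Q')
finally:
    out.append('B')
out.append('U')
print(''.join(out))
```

Execution trace: 'H' (try body) → 'W' (except ValueError) → 'B' (finally) → 'U' (after the try/except). Output: HWBU

Answer: HWBU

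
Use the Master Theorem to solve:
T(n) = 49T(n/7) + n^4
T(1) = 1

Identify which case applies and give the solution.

a=49, b=7, f(n)=n^4. log_7(49) = 2. Since c=4 > 2 and the regularity condition holds (49(n/7)^4 = (49/7^4)n^4 with 49/7^4 < 1), Case 3 applies: T(n) = Θ(f(n)) = O(n^4).

Answer: O(n^4) - Case 3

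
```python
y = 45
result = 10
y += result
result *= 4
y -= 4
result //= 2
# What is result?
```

Trace:
`y = 45` → y = 45
`result = 10` → result = 10
`y += result` → y = 55
`result *= 4` → result = 40
`y -= 4` → y = 51
`result //= 2` → result = 20
So result = 20

Answer: 20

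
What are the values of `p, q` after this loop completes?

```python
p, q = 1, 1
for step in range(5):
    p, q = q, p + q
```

Fibonacci: after 5 iterations
`p, q` takes the values: (1, 1) → (1, 2) → (2, 3) → (3, 5) → (5, 8) → (8, 13)

Answer: 8, 13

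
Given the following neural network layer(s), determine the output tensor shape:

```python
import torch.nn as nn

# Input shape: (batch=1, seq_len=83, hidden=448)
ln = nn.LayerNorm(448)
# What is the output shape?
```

Input: (1, 83, 448) -> Output: (1, 83, 448)

Answer: (1, 83, 448)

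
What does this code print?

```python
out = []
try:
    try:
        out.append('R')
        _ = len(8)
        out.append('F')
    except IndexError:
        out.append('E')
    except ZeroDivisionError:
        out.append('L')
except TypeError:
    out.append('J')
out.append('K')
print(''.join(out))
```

Execution trace: 'R' (try body) → 'J' (outer except TypeError) → 'K' (after the try/except). Output: RJK

Answer: RJK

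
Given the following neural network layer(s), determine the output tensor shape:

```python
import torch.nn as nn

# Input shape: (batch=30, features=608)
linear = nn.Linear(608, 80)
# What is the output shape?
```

Input: (30, 608) -> Output: (30, 80)

Answer: (30, 80)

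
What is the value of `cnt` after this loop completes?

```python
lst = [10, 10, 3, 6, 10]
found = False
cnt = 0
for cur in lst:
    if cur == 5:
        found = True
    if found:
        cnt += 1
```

Count elements after first 5 in [10, 10, 3, 6, 10]
`cnt` takes the values: 0

Answer: 0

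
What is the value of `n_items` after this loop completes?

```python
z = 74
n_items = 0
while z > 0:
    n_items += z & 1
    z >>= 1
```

Count set bits in 74 (binary: 0b1001010)
`n_items` takes the values: 0 → 1 → 2 → 3

Answer: 3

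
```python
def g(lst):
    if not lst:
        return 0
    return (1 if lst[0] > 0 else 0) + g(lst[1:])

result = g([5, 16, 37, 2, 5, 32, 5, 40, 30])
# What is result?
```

Count of positive elements in [5, 16, 37, 2, 5, 32, 5, 40, 30] = 9

Answer: 9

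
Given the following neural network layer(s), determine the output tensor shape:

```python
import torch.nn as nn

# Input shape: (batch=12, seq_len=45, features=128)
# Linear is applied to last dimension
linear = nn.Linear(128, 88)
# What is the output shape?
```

Input: (12, 45, 128) -> Output: (12, 45, 88)

Answer: (12, 45, 88)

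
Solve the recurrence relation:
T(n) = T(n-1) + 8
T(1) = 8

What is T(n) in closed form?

Unrolling: T(n) = T(1) + 8·(n-1) = 8 + 8(n-1) = 8n.

Answer: T(n) = 8n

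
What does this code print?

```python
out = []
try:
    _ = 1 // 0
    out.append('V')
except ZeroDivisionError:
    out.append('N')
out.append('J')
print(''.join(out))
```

Execution trace: 'N' (except ZeroDivisionError) → 'J' (after the try/except). Output: NJ

Answer: NJ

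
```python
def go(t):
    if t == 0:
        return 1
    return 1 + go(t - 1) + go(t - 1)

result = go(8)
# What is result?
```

go(t) = 1 + 2·go(t-1), go(0)=1. Closed form: (1+1)·2^8 - 1 = 511.

Answer: 511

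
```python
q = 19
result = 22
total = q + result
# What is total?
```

Trace:
`q = 19` → q = 19
`result = 22` → result = 22
`total = q + result` → total = 41
So total = 41

Answer: 41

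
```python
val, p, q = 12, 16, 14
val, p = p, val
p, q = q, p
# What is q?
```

Trace:
`val, p, q = 12, 16, 14` → val = 12; p = 16; q = 14
`val, p = p, val` → val = 16; p = 12
`p, q = q, p` → p = 14; q = 12
So q = 12

Answer: 12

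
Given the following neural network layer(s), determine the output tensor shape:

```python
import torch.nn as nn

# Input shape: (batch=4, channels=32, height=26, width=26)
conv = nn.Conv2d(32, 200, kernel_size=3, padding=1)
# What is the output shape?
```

Input: (4, 32, 26, 26) -> Output: (4, 200, 26, 26)

Answer: (4, 200, 26, 26)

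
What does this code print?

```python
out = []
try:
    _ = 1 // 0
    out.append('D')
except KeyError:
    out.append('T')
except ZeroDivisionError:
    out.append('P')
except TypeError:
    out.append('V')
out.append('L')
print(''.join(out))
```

Execution trace: 'P' (except ZeroDivisionError) → 'L' (after the try/except). Output: PL

Answer: PL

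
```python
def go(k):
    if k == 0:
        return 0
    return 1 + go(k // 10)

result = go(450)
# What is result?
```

Count of digits of 450: 3

Answer: 3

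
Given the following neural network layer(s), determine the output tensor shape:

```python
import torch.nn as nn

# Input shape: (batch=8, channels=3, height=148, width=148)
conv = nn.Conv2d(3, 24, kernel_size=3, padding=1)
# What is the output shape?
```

Input: (8, 3, 148, 148) -> Output: (8, 24, 148, 148)

Answer: (8, 24, 148, 148)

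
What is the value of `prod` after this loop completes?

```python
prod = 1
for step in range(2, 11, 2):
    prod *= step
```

Product of even numbers 2 to 10
`prod` takes the values: 1 → 2 → 8 → 48 → 384 → 3840

Answer: 3840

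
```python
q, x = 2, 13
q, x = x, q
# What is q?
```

Trace:
`q, x = 2, 13` → q = 2; x = 13
`q, x = x, q` → q = 13; x = 2
So q = 13

Answer: 13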